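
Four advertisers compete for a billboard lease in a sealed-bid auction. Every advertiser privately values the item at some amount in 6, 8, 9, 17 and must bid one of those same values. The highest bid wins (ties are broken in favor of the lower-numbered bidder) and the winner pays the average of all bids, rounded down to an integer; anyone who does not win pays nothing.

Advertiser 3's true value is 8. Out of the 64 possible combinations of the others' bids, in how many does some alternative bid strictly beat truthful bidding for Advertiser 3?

6

Others bid (6, 6, 9): truth gives 0; bid 9 gives 1 > 0. Violating.
Others bid (6, 8, 6): truth gives 0; bid 9 gives 1 > 0. Violating.
Others bid (6, 8, 8): truth gives 0; bid 9 gives 1 > 0. Violating.
Others bid (8, 6, 6): truth gives 0; bid 9 gives 1 > 0. Violating.
Others bid (6, 6, 6): truth gives 2; no alternative beats it.
Others bid (6, 6, 8): truth gives 1; no alternative beats it.
(Checking all 64 profiles: 6 have a profitable deviation, 58 do not.)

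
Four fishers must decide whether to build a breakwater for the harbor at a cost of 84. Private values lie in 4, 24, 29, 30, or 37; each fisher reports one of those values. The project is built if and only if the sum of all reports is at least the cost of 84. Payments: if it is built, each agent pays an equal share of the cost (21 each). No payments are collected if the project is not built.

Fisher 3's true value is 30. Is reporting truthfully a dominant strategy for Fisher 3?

No

Consider the case where Fisher 1 reports 4, Fisher 2 reports 24 and Fisher 4 reports 24.
Truthful report 30: project not built, utility 0.
Report 37 instead: project built, pays 21, utility 30 - 21 = 9.
Since 9 > 0, reporting 37 is strictly better here, so truthful reporting is not dominant.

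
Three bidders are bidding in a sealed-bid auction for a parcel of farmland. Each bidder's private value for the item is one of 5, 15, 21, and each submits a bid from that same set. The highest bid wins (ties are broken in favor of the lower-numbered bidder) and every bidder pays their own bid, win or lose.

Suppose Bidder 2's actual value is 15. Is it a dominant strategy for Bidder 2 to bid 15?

Consider the case where Bidder 1 bids 5 and Bidder 3 bids 21.
Truthful bid 15: loses but pays 15, utility -15.
Bid 5 instead: loses but pays 5, utility -5.
Since -5 > -15, bidding 5 is strictly better here, so truthful bidding is not dominant.

No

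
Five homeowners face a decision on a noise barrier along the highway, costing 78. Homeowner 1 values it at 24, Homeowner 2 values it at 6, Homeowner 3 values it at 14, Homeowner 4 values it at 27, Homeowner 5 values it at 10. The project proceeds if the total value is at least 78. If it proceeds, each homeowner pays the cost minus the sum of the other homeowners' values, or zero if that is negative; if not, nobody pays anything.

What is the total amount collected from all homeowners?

Total value 81 ≥ cost 78, so it is built.
Homeowner 1: others sum to 57; max(0, 78 - 57) = 21.
Homeowner 2: others sum to 75; max(0, 78 - 75) = 3.
Homeowner 3: others sum to 67; max(0, 78 - 67) = 11.
Homeowner 4: others sum to 54; max(0, 78 - 54) = 24.
Homeowner 5: others sum to 71; max(0, 78 - 71) = 7.
Total collected = 21 + 3 + 11 + 24 + 7 = 66.

66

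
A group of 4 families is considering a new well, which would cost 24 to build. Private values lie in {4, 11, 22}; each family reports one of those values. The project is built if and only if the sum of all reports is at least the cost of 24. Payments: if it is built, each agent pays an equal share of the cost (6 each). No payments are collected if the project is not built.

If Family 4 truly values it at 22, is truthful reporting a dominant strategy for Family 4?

Yes

Check each profile of the others' reports and compare truth against every alternative report.
Others report (4, 4, 4): truth gives 16, best alternative gives 0.
Others report (4, 4, 11): truth gives 16, best alternative gives 16.
Others report (4, 4, 22): truth gives 16, best alternative gives 16.
Others report (4, 11, 4): truth gives 16, best alternative gives 16.
Others report (4, 11, 11): truth gives 16, best alternative gives 16.
Others report (4, 11, 22): truth gives 16, best alternative gives 16.
(Remaining 21 profiles checked similarly; truth is weakly best in each.)
In every case the truthful report is at least as good as any alternative, so it is a dominant strategy.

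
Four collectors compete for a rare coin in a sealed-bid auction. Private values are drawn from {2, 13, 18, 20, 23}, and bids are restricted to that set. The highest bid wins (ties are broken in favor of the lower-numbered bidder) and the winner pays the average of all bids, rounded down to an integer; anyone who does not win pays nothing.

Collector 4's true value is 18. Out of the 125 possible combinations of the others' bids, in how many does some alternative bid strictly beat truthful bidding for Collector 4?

40

Others bid (2, 2, 2): truth gives 12; bid 13 gives 14 > 12. Violating.
Others bid (2, 2, 18): truth gives 0; bid 20 gives 8 > 0. Violating.
Others bid (2, 2, 20): truth gives 0; bid 23 gives 7 > 0. Violating.
Others bid (2, 13, 18): truth gives 0; bid 20 gives 5 > 0. Violating.
Others bid (2, 2, 13): truth gives 10; no alternative beats it.
Others bid (2, 2, 23): truth gives 0; no alternative beats it.
(Checking all 125 profiles: 40 have a profitable deviation, 85 do not.)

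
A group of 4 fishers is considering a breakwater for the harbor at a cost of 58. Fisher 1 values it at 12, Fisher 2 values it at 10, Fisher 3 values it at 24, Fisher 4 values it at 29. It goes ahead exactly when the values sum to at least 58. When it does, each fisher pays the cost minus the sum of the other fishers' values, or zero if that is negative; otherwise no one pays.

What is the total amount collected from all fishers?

Total value 75 ≥ cost 58, so it is built.
Fisher 1: others sum to 63; max(0, 58 - 63) = 0.
Fisher 2: others sum to 65; max(0, 58 - 65) = 0.
Fisher 3: others sum to 51; max(0, 58 - 51) = 7.
Fisher 4: others sum to 46; max(0, 58 - 46) = 12.
Total collected = 0 + 0 + 7 + 12 = 19.

19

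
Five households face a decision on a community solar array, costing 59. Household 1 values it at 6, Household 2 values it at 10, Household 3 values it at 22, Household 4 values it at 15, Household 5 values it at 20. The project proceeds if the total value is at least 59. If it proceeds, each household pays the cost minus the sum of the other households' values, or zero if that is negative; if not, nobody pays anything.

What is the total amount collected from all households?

15

Total value 73 ≥ cost 59, so it is built.
Household 1: others sum to 67; max(0, 59 - 67) = 0.
Household 2: others sum to 63; max(0, 59 - 63) = 0.
Household 3: others sum to 51; max(0, 59 - 51) = 8.
Household 4: others sum to 58; max(0, 59 - 58) = 1.
Household 5: others sum to 53; max(0, 59 - 53) = 6.
Total collected = 0 + 0 + 8 + 1 + 6 = 15.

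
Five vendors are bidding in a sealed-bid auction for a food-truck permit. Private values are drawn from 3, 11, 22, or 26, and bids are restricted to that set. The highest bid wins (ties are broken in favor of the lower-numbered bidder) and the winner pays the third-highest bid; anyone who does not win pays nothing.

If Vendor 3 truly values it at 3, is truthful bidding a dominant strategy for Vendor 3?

Check each profile of the others' bids and compare truth against every alternative bid.
Others bid (3, 3, 11, 11): truth gives 0, best alternative gives -8.
Others bid (3, 3, 3, 3): truth gives 0, best alternative gives 0.
Others bid (3, 3, 3, 11): truth gives 0, best alternative gives 0.
Others bid (3, 3, 3, 22): truth gives 0, best alternative gives 0.
Others bid (3, 3, 3, 26): truth gives 0, best alternative gives 0.
Others bid (3, 3, 11, 3): truth gives 0, best alternative gives 0.
(Remaining 250 profiles checked similarly; truth is weakly best in each.)
In every case the truthful bid is at least as good as any alternative, so it is a dominant strategy.

Yes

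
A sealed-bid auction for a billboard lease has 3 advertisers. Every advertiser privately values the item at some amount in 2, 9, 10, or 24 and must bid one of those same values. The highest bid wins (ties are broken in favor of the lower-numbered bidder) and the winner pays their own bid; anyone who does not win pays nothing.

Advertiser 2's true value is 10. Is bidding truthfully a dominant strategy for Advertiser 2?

No

Consider the case where Advertiser 1 bids 2 and Advertiser 3 bids 2.
Truthful bid 10: wins, pays 10, utility 10 - 10 = 0.
Bid 9 instead: wins, pays 9, utility 10 - 9 = 1.
Since 1 > 0, bidding 9 is strictly better here, so truthful bidding is not dominant.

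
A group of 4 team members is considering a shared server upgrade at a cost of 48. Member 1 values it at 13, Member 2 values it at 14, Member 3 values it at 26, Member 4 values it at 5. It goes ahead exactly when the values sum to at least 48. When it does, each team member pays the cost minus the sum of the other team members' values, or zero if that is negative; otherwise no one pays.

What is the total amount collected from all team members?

23

Total value 58 ≥ cost 48, so it is built.
Member 1: others sum to 45; max(0, 48 - 45) = 3.
Member 2: others sum to 44; max(0, 48 - 44) = 4.
Member 3: others sum to 32; max(0, 48 - 32) = 16.
Member 4: others sum to 53; max(0, 48 - 53) = 0.
Total collected = 3 + 4 + 16 + 0 = 23.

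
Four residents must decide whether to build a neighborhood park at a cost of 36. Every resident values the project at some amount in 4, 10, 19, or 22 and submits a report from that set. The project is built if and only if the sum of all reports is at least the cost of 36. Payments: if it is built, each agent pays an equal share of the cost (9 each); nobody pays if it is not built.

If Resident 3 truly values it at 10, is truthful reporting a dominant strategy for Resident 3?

No

Consider the case where Resident 1 reports 4, Resident 2 reports 4 and Resident 4 reports 10.
Truthful report 10: project not built, utility 0.
Report 19 instead: project built, pays 9, utility 10 - 9 = 1.
Since 1 > 0, reporting 19 is strictly better here, so truthful reporting is not dominant.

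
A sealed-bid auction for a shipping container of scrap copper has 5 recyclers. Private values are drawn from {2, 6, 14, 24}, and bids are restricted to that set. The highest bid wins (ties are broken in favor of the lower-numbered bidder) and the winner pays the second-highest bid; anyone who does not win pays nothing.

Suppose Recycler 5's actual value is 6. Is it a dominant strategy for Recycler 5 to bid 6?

Yes

Check each profile of the others' bids and compare truth against every alternative bid.
Others bid (2, 2, 2, 2): truth gives 4, best alternative gives 4.
Others bid (2, 2, 2, 6): truth gives 0, best alternative gives 0.
Others bid (2, 2, 2, 14): truth gives 0, best alternative gives 0.
Others bid (2, 2, 2, 24): truth gives 0, best alternative gives 0.
Others bid (2, 2, 6, 2): truth gives 0, best alternative gives 0.
Others bid (2, 2, 6, 6): truth gives 0, best alternative gives 0.
(Remaining 250 profiles checked similarly; truth is weakly best in each.)
In every case the truthful bid is at least as good as any alternative, so it is a dominant strategy.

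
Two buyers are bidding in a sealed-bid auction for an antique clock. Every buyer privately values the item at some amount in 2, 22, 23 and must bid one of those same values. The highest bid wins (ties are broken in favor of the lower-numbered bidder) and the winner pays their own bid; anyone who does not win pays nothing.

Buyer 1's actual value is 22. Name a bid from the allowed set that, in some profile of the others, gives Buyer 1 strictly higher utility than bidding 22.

2

Suppose Buyer 2 bids 2.
Bid 22: wins, pays 22, utility 22 - 22 = 0.
Bid 2: wins, pays 2, utility 22 - 2 = 20.
So bidding 2 beats truth here (20 > 0).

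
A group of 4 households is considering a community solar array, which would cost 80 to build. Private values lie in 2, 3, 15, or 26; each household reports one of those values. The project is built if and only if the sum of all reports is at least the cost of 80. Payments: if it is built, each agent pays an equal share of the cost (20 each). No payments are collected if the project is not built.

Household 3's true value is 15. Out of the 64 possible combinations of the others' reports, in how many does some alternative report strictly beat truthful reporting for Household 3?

3

Others report (15, 26, 26): truth gives -5; report 2 gives 0 > -5. Violating.
Others report (26, 15, 26): truth gives -5; report 2 gives 0 > -5. Violating.
Others report (26, 26, 15): truth gives -5; report 2 gives 0 > -5. Violating.
Others report (2, 2, 2): truth gives 0; no alternative beats it.
Others report (2, 2, 3): truth gives 0; no alternative beats it.
(Checking all 64 profiles: 3 have a profitable deviation, 61 do not.)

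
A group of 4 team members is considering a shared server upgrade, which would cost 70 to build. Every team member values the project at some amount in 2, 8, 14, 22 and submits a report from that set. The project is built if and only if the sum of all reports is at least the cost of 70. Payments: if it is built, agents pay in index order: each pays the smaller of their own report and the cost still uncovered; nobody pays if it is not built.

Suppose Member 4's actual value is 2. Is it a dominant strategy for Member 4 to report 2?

Check each profile of the others' reports and compare truth against every alternative report.
Others report (22, 22, 22): truth gives 0, best alternative gives -2.
Others report (2, 2, 2): truth gives 0, best alternative gives 0.
Others report (2, 2, 8): truth gives 0, best alternative gives 0.
Others report (2, 2, 14): truth gives 0, best alternative gives 0.
Others report (2, 2, 22): truth gives 0, best alternative gives 0.
Others report (2, 8, 2): truth gives 0, best alternative gives 0.
(Remaining 58 profiles checked similarly; truth is weakly best in each.)
In every case the truthful report is at least as good as any alternative, so it is a dominant strategy.

Yes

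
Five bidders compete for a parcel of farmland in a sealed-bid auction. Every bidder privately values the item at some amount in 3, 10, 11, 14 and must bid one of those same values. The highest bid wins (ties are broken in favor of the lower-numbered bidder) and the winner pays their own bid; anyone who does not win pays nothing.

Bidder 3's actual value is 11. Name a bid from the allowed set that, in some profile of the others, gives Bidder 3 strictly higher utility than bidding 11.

Suppose Bidder 1 bids 3, Bidder 2 bids 3, Bidder 4 bids 3 and Bidder 5 bids 3.
Bid 11: wins, pays 11, utility 11 - 11 = 0.
Bid 10: wins, pays 10, utility 11 - 10 = 1.
So bidding 10 beats truth here (1 > 0).

10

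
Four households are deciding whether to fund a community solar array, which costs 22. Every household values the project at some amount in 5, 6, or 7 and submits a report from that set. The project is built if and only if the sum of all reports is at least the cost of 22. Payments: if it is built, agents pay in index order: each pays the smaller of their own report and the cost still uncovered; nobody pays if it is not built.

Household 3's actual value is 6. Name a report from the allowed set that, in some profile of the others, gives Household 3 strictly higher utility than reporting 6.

Suppose Household 1 reports 5, Household 2 reports 5 and Household 4 reports 7.
Report 6: project built, pays 6, utility 6 - 6 = 0.
Report 5: project built, pays 5, utility 6 - 5 = 1.
So reporting 5 beats truth here (1 > 0).

5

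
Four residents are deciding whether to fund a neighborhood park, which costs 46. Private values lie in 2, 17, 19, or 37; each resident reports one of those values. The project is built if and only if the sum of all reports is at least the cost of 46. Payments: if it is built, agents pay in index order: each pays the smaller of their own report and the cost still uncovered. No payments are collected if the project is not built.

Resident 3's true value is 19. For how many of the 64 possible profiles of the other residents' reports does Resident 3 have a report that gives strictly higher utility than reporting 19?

Others report (2, 2, 37): truth gives 0; report 17 gives 2 > 0. Violating.
Others report (2, 17, 17): truth gives 0; report 17 gives 2 > 0. Violating.
Others report (2, 17, 19): truth gives 0; report 17 gives 2 > 0. Violating.
Others report (2, 17, 37): truth gives 0; report 2 gives 17 > 0. Violating.
Others report (2, 2, 2): truth gives 0; no alternative beats it.
Others report (2, 2, 17): truth gives 0; no alternative beats it.
(Checking all 64 profiles: 31 have a profitable deviation, 33 do not.)

31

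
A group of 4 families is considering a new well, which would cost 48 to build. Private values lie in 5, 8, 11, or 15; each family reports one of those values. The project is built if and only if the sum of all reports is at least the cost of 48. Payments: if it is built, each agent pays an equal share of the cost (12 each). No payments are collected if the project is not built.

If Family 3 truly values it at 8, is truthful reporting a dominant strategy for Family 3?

Consider the case where Family 1 reports 11, Family 2 reports 15 and Family 4 reports 15.
Truthful report 8: project built, pays 12, utility 8 - 12 = -4.
Report 5 instead: project not built, utility 0.
Since 0 > -4, reporting 5 is strictly better here, so truthful reporting is not dominant.

No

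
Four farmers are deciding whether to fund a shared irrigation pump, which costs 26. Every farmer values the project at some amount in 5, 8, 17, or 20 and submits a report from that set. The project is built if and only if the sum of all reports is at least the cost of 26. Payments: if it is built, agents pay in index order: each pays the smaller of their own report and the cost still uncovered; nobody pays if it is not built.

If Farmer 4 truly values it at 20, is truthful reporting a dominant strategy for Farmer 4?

Check each profile of the others' reports and compare truth against every alternative report.
Others report (5, 5, 17): truth gives 20, best alternative gives 20.
Others report (5, 5, 20): truth gives 20, best alternative gives 20.
Others report (5, 8, 17): truth gives 20, best alternative gives 20.
Others report (5, 8, 20): truth gives 20, best alternative gives 20.
Others report (5, 17, 5): truth gives 20, best alternative gives 20.
Others report (5, 17, 8): truth gives 20, best alternative gives 20.
(Remaining 58 profiles checked similarly; truth is weakly best in each.)
In every case the truthful report is at least as good as any alternative, so it is a dominant strategy.

Yes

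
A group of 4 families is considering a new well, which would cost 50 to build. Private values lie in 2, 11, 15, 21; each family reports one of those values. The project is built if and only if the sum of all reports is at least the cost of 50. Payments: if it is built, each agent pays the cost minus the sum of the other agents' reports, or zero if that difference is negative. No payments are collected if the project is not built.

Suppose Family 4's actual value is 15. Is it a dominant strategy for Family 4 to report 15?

Check each profile of the others' reports and compare truth against every alternative report.
Others report (11, 21, 21): truth gives 15, best alternative gives 15.
Others report (15, 15, 21): truth gives 15, best alternative gives 15.
Others report (15, 21, 15): truth gives 15, best alternative gives 15.
Others report (15, 21, 21): truth gives 15, best alternative gives 15.
Others report (21, 11, 21): truth gives 15, best alternative gives 15.
Others report (21, 15, 15): truth gives 15, best alternative gives 15.
(Remaining 58 profiles checked similarly; truth is weakly best in each.)
In every case the truthful report is at least as good as any alternative, so it is a dominant strategy.

Yes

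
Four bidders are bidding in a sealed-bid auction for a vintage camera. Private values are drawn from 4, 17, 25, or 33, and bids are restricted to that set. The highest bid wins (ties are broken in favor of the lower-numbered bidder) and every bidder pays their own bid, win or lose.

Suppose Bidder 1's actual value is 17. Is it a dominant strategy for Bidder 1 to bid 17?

Consider the case where Bidder 2 bids 4, Bidder 3 bids 4 and Bidder 4 bids 4.
Truthful bid 17: wins, pays 17, utility 17 - 17 = 0.
Bid 4 instead: wins, pays 4, utility 17 - 4 = 13.
Since 13 > 0, bidding 4 is strictly better here, so truthful bidding is not dominant.

No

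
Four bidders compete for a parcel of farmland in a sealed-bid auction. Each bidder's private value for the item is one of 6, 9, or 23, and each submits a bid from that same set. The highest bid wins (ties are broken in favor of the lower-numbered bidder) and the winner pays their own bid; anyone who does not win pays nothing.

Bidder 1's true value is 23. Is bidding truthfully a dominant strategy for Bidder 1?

Consider the case where Bidder 2 bids 6, Bidder 3 bids 6 and Bidder 4 bids 6.
Truthful bid 23: wins, pays 23, utility 23 - 23 = 0.
Bid 6 instead: wins, pays 6, utility 23 - 6 = 17.
Since 17 > 0, bidding 6 is strictly better here, so truthful bidding is not dominant.

No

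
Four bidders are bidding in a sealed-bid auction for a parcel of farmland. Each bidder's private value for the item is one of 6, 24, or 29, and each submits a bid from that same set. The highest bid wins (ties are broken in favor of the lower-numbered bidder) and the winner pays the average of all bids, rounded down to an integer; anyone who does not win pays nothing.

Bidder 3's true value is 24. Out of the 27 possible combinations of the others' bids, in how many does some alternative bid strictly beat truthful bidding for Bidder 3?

8

Others bid (6, 6, 29): truth gives 0; bid 29 gives 7 > 0. Violating.
Others bid (6, 24, 6): truth gives 0; bid 29 gives 8 > 0. Violating.
Others bid (6, 24, 24): truth gives 0; bid 29 gives 4 > 0. Violating.
Others bid (6, 24, 29): truth gives 0; bid 29 gives 2 > 0. Violating.
Others bid (6, 6, 6): truth gives 14; no alternative beats it.
Others bid (6, 6, 24): truth gives 9; no alternative beats it.
(Checking all 27 profiles: 8 have a profitable deviation, 19 do not.)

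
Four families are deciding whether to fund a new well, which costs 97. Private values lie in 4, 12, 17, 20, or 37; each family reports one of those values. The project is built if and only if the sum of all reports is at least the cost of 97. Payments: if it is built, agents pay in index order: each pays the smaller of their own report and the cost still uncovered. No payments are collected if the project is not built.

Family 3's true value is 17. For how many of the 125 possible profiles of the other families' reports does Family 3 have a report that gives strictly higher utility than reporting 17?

Others report (12, 37, 37): truth gives 0; report 12 gives 5 > 0. Violating.
Others report (17, 37, 37): truth gives 0; report 12 gives 5 > 0. Violating.
Others report (20, 37, 37): truth gives 0; report 4 gives 13 > 0. Violating.
Others report (37, 12, 37): truth gives 0; report 12 gives 5 > 0. Violating.
Others report (4, 4, 4): truth gives 0; no alternative beats it.
Others report (4, 4, 12): truth gives 0; no alternative beats it.
(Checking all 125 profiles: 10 have a profitable deviation, 115 do not.)

10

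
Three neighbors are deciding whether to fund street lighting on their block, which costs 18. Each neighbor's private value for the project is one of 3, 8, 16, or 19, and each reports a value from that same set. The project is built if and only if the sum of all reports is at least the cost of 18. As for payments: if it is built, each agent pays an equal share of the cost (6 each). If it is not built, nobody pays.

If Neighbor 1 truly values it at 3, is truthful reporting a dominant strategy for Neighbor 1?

Yes

Check each profile of the others' reports and compare truth against every alternative report.
Others report (3, 8): truth gives 0, best alternative gives -3.
Others report (8, 3): truth gives 0, best alternative gives -3.
Others report (3, 16): truth gives -3, best alternative gives -3.
Others report (3, 19): truth gives -3, best alternative gives -3.
Others report (8, 8): truth gives -3, best alternative gives -3.
Others report (8, 16): truth gives -3, best alternative gives -3.
(Remaining 10 profiles checked similarly; truth is weakly best in each.)
In every case the truthful report is at least as good as any alternative, so it is a dominant strategy.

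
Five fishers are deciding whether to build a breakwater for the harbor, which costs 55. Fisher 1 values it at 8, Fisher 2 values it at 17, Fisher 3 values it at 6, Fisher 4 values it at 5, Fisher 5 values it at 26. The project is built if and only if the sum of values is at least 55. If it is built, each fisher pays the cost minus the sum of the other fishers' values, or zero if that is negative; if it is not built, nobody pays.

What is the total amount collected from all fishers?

30

Total value 62 ≥ cost 55, so it is built.
Fisher 1: others sum to 54; max(0, 55 - 54) = 1.
Fisher 2: others sum to 45; max(0, 55 - 45) = 10.
Fisher 3: others sum to 56; max(0, 55 - 56) = 0.
Fisher 4: others sum to 57; max(0, 55 - 57) = 0.
Fisher 5: others sum to 36; max(0, 55 - 36) = 19.
Total collected = 1 + 10 + 0 + 0 + 19 = 30.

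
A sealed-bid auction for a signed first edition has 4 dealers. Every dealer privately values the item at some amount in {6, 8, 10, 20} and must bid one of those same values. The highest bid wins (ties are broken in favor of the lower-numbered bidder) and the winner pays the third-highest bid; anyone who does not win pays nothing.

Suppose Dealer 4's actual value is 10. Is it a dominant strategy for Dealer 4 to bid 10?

Consider the case where Dealer 1 bids 6, Dealer 2 bids 6 and Dealer 3 bids 10.
Truthful bid 10: loses, pays 0, utility 0.
Bid 20 instead: wins, pays 6, utility 10 - 6 = 4.
Since 4 > 0, bidding 20 is strictly better here, so truthful bidding is not dominant.

No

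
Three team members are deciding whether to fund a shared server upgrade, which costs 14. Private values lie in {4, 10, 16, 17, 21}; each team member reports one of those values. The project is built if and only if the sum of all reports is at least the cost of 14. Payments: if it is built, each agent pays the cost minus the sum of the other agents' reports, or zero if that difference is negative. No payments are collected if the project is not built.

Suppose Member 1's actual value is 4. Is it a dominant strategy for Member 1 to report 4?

Check each profile of the others' reports and compare truth against every alternative report.
Others report (4, 4): truth gives 0, best alternative gives -2.
Others report (4, 10): truth gives 4, best alternative gives 4.
Others report (4, 16): truth gives 4, best alternative gives 4.
Others report (4, 17): truth gives 4, best alternative gives 4.
Others report (4, 21): truth gives 4, best alternative gives 4.
Others report (10, 4): truth gives 4, best alternative gives 4.
(Remaining 19 profiles checked similarly; truth is weakly best in each.)
In every case the truthful report is at least as good as any alternative, so it is a dominant strategy.

Yes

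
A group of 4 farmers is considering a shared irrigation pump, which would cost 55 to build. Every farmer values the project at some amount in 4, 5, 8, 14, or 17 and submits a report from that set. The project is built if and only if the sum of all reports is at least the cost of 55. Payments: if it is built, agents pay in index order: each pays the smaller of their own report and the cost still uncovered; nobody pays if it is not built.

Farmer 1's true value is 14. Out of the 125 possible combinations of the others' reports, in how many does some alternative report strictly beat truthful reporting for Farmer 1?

4

Others report (14, 17, 17): truth gives 0; report 8 gives 6 > 0. Violating.
Others report (17, 14, 17): truth gives 0; report 8 gives 6 > 0. Violating.
Others report (17, 17, 14): truth gives 0; report 8 gives 6 > 0. Violating.
Others report (17, 17, 17): truth gives 0; report 4 gives 10 > 0. Violating.
Others report (4, 4, 4): truth gives 0; no alternative beats it.
Others report (4, 4, 5): truth gives 0; no alternative beats it.
(Checking all 125 profiles: 4 have a profitable deviation, 121 do not.)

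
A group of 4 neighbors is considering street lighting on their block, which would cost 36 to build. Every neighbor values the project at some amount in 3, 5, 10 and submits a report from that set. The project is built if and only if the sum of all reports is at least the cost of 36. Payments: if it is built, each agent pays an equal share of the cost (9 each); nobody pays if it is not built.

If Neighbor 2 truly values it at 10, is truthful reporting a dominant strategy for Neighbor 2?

Yes

Check each profile of the others' reports and compare truth against every alternative report.
Others report (10, 10, 10): truth gives 1, best alternative gives 0.
Others report (3, 3, 3): truth gives 0, best alternative gives 0.
Others report (3, 3, 5): truth gives 0, best alternative gives 0.
Others report (3, 3, 10): truth gives 0, best alternative gives 0.
Others report (3, 5, 3): truth gives 0, best alternative gives 0.
Others report (3, 5, 5): truth gives 0, best alternative gives 0.
(Remaining 21 profiles checked similarly; truth is weakly best in each.)
In every case the truthful report is at least as good as any alternative, so it is a dominant strategy.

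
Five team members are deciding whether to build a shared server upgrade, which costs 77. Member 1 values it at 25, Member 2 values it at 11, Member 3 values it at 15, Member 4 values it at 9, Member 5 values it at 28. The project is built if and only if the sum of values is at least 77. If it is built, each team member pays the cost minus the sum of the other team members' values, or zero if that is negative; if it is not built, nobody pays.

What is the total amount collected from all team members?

35

Total value 88 ≥ cost 77, so it is built.
Member 1: others sum to 63; max(0, 77 - 63) = 14.
Member 2: others sum to 77; max(0, 77 - 77) = 0.
Member 3: others sum to 73; max(0, 77 - 73) = 4.
Member 4: others sum to 79; max(0, 77 - 79) = 0.
Member 5: others sum to 60; max(0, 77 - 60) = 17.
Total collected = 14 + 0 + 4 + 0 + 17 = 35.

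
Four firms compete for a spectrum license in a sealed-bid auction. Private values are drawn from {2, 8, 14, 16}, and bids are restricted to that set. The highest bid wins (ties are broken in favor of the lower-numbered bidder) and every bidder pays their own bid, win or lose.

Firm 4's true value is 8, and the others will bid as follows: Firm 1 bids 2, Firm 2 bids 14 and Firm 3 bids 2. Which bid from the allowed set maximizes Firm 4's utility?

2

Bid 2: loses but pays 2, utility -2.
Bid 8: loses but pays 8, utility -8.
Bid 14: loses but pays 14, utility -14.
Bid 16: wins, pays 16, utility 8 - 16 = -8.
The best choice is 2 with utility -2.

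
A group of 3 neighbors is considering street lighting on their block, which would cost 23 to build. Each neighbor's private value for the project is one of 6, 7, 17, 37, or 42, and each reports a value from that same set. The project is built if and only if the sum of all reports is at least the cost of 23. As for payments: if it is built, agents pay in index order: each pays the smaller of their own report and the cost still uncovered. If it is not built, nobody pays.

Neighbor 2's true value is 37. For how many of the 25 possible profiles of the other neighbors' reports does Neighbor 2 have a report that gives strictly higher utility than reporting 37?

6

Others report (6, 17): truth gives 20; report 6 gives 31 > 20. Violating.
Others report (6, 37): truth gives 20; report 6 gives 31 > 20. Violating.
Others report (6, 42): truth gives 20; report 6 gives 31 > 20. Violating.
Others report (7, 17): truth gives 21; report 6 gives 31 > 21. Violating.
Others report (6, 6): truth gives 20; no alternative beats it.
Others report (6, 7): truth gives 20; no alternative beats it.
(Checking all 25 profiles: 6 have a profitable deviation, 19 do not.)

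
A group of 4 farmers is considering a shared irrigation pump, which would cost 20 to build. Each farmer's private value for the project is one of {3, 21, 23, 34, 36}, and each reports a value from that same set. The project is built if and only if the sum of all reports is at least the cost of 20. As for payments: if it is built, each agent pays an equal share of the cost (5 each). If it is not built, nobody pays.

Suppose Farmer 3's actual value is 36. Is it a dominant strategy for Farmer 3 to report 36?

Check each profile of the others' reports and compare truth against every alternative report.
Others report (3, 3, 3): truth gives 31, best alternative gives 31.
Others report (3, 3, 21): truth gives 31, best alternative gives 31.
Others report (3, 3, 23): truth gives 31, best alternative gives 31.
Others report (3, 3, 34): truth gives 31, best alternative gives 31.
Others report (3, 3, 36): truth gives 31, best alternative gives 31.
Others report (3, 21, 3): truth gives 31, best alternative gives 31.
(Remaining 119 profiles checked similarly; truth is weakly best in each.)
In every case the truthful report is at least as good as any alternative, so it is a dominant strategy.

Yes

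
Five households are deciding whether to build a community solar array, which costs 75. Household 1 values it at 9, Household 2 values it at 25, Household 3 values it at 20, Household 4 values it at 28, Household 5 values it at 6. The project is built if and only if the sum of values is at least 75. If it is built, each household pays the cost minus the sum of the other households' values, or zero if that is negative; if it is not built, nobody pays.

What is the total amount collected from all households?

Total value 88 ≥ cost 75, so it is built.
Household 1: others sum to 79; max(0, 75 - 79) = 0.
Household 2: others sum to 63; max(0, 75 - 63) = 12.
Household 3: others sum to 68; max(0, 75 - 68) = 7.
Household 4: others sum to 60; max(0, 75 - 60) = 15.
Household 5: others sum to 82; max(0, 75 - 82) = 0.
Total collected = 0 + 12 + 7 + 15 + 0 = 34.

34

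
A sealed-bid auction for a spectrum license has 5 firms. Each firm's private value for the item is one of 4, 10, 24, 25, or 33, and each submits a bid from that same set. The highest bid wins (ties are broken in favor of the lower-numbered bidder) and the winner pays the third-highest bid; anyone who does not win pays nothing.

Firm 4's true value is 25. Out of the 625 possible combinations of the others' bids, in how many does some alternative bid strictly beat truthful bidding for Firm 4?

Others bid (4, 4, 4, 33): truth gives 0; bid 33 gives 21 > 0. Violating.
Others bid (4, 4, 10, 33): truth gives 0; bid 33 gives 15 > 0. Violating.
Others bid (4, 4, 24, 33): truth gives 0; bid 33 gives 1 > 0. Violating.
Others bid (4, 4, 25, 4): truth gives 0; bid 33 gives 21 > 0. Violating.
Others bid (4, 4, 4, 4): truth gives 21; no alternative beats it.
Others bid (4, 4, 4, 10): truth gives 21; no alternative beats it.
(Checking all 625 profiles: 108 have a profitable deviation, 517 do not.)

108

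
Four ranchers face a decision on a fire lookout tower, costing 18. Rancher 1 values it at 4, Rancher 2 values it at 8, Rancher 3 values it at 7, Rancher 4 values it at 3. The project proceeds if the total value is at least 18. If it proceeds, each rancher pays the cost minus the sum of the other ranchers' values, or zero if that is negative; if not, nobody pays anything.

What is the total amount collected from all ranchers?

7

Total value 22 ≥ cost 18, so it is built.
Rancher 1: others sum to 18; max(0, 18 - 18) = 0.
Rancher 2: others sum to 14; max(0, 18 - 14) = 4.
Rancher 3: others sum to 15; max(0, 18 - 15) = 3.
Rancher 4: others sum to 19; max(0, 18 - 19) = 0.
Total collected = 0 + 4 + 3 + 0 = 7.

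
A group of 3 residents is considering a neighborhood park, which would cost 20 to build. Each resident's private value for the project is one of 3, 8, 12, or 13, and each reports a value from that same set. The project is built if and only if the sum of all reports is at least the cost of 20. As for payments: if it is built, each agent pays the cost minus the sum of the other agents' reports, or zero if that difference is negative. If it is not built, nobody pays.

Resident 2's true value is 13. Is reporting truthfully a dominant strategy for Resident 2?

Yes

Check each profile of the others' reports and compare truth against every alternative report.
Others report (8, 12): truth gives 13, best alternative gives 13.
Others report (8, 13): truth gives 13, best alternative gives 13.
Others report (12, 8): truth gives 13, best alternative gives 13.
Others report (12, 12): truth gives 13, best alternative gives 13.
Others report (12, 13): truth gives 13, best alternative gives 13.
Others report (13, 8): truth gives 13, best alternative gives 13.
(Remaining 10 profiles checked similarly; truth is weakly best in each.)
In every case the truthful report is at least as good as any alternative, so it is a dominant strategy.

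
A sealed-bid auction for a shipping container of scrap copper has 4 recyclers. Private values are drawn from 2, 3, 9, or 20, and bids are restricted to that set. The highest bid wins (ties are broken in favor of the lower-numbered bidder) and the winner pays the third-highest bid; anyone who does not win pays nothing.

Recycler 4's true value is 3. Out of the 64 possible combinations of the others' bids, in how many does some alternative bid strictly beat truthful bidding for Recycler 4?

6

Others bid (2, 2, 3): truth gives 0; bid 9 gives 1 > 0. Violating.
Others bid (2, 2, 9): truth gives 0; bid 20 gives 1 > 0. Violating.
Others bid (2, 3, 2): truth gives 0; bid 9 gives 1 > 0. Violating.
Others bid (2, 9, 2): truth gives 0; bid 20 gives 1 > 0. Violating.
Others bid (2, 2, 2): truth gives 1; no alternative beats it.
Others bid (2, 2, 20): truth gives 0; no alternative beats it.
(Checking all 64 profiles: 6 have a profitable deviation, 58 do not.)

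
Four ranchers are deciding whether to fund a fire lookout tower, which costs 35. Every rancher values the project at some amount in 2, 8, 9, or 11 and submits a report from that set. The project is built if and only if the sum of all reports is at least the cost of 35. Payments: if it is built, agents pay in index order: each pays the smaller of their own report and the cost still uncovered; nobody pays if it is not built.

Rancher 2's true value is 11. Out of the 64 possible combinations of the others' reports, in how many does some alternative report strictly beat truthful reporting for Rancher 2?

Others report (8, 8, 11): truth gives 0; report 8 gives 3 > 0. Violating.
Others report (8, 9, 9): truth gives 0; report 9 gives 2 > 0. Violating.
Others report (8, 9, 11): truth gives 0; report 8 gives 3 > 0. Violating.
Others report (8, 11, 8): truth gives 0; report 8 gives 3 > 0. Violating.
Others report (2, 2, 2): truth gives 0; no alternative beats it.
Others report (2, 2, 8): truth gives 0; no alternative beats it.
(Checking all 64 profiles: 23 have a profitable deviation, 41 do not.)

23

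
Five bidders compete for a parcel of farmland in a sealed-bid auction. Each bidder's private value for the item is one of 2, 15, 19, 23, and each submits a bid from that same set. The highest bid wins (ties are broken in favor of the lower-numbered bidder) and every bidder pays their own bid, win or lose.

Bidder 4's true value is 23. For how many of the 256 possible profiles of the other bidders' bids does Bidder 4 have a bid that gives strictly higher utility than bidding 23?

172

Others bid (2, 2, 2, 2): truth gives 0; bid 15 gives 8 > 0. Violating.
Others bid (2, 2, 2, 15): truth gives 0; bid 15 gives 8 > 0. Violating.
Others bid (2, 2, 2, 19): truth gives 0; bid 19 gives 4 > 0. Violating.
Others bid (2, 2, 15, 2): truth gives 0; bid 19 gives 4 > 0. Violating.
Others bid (2, 2, 2, 23): truth gives 0; no alternative beats it.
Others bid (2, 2, 15, 23): truth gives 0; no alternative beats it.
(Checking all 256 profiles: 172 have a profitable deviation, 84 do not.)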